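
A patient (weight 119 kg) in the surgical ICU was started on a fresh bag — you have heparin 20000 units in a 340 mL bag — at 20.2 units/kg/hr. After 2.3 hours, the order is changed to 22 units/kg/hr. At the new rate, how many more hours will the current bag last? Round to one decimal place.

Initial rate:
Dose = 20.2 units/kg/hr × 119 kg = 2403.8 units/hr
Concentration = 20000 units ÷ 340 mL = 58.82353 units/mL
Rate = 2403.8 units/hr ÷ 58.82353 units/mL = 40.8646 mL/hr
Volume infused so far = 40.8646 mL/hr × 2.3 hr = 93.98858 mL
Volume remaining = 340 − 93.98858 = 246.0114 mL
New rate:
Dose = 22 units/kg/hr × 119 kg = 2618 units/hr
Rate = 2618 units/hr ÷ 58.82353 units/mL = 44.506 mL/hr
Time remaining = 246.0114 mL ÷ 44.506 mL/hr = 5.527601 hr

5.5 hours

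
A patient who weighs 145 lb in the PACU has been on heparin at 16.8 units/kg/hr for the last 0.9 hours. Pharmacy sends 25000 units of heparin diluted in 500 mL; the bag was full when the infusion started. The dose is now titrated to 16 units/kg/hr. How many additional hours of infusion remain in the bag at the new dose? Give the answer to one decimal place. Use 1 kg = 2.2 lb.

22.8 hours

Initial rate:
Weight = 145 lb ÷ 2.2 lb/kg = 65.90909 kg
Dose = 16.8 units/kg/hr × 65.90909 kg = 1107.273 units/hr
Concentration = 25000 units ÷ 500 mL = 50 units/mL
Rate = 1107.273 units/hr ÷ 50 units/mL = 22.14545 mL/hr
Volume infused so far = 22.14545 mL/hr × 0.9 hr = 19.93091 mL
Volume remaining = 500 − 19.93091 = 480.0691 mL
New rate:
Dose = 16 units/kg/hr × 65.90909 kg = 1054.545 units/hr
Rate = 1054.545 units/hr ÷ 50 units/mL = 21.09091 mL/hr
Time remaining = 480.0691 mL ÷ 21.09091 mL/hr = 22.7619 hr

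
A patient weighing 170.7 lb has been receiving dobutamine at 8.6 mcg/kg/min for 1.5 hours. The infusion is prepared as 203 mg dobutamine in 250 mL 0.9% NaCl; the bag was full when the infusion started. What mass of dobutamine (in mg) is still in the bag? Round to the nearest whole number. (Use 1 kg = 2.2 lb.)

Weight = 170.7 lb ÷ 2.2 lb/kg = 77.59091 kg
Dose = 8.6 mcg/kg/min × 77.59091 kg = 667.2818 mcg/min
667.2818 mcg/min × 60 min/hr = 40036.91 mcg/hr
Concentration = 203 mg ÷ 250 mL = 0.812 mg/mL = 812 mcg/mL
Rate = 40036.91 mcg/hr ÷ 812 mcg/mL = 49.30654 mL/hr
Volume infused = 49.30654 mL/hr × 1.5 hr = 73.95981 mL
Volume remaining = 250 − 73.95981 = 176.0402 mL
Drug remaining = 176.0402 mL × 812 mcg/mL = 142944.6 mcg = 142.9446 mg

143 mg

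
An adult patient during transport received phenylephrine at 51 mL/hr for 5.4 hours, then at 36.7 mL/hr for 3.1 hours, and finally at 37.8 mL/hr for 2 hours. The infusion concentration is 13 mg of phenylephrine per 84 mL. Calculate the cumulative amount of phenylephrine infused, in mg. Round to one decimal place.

71.9 mg

Concentration = 13 mg ÷ 84 mL = 0.1547619 mg/mL
Stage 1: 51 mL/hr × 5.4 hr = 275.4 mL → 275.4 mL × 0.1547619 mg/mL = 42.62143 mg
Stage 2: 36.7 mL/hr × 3.1 hr = 113.77 mL → 113.77 mL × 0.1547619 mg/mL = 17.60726 mg
Stage 3: 37.8 mL/hr × 2 hr = 75.6 mL → 75.6 mL × 0.1547619 mg/mL = 11.7 mg
Total = 42.62143 + 17.60726 + 11.7 = 71.92869 mg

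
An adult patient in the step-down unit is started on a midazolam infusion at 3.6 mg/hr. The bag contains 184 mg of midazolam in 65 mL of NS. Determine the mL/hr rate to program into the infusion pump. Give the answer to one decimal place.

Concentration = 184 mg ÷ 65 mL = 2.830769 mg/mL
Rate = 3.6 mg/hr ÷ 2.830769 mg/mL = 1.271739 mL/hr

1.3 mL/hr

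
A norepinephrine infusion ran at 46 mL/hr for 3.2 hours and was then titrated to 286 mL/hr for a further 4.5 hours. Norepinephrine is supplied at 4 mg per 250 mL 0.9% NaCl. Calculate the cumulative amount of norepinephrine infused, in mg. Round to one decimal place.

Concentration = 4 mg ÷ 250 mL = 0.016 mg/mL
Stage 1: 46 mL/hr × 3.2 hr = 147.2 mL → 147.2 mL × 0.016 mg/mL = 2.3552 mg
Stage 2: 286 mL/hr × 4.5 hr = 1287 mL → 1287 mL × 0.016 mg/mL = 20.592 mg
Total = 2.3552 + 20.592 = 22.9472 mg

22.9 mg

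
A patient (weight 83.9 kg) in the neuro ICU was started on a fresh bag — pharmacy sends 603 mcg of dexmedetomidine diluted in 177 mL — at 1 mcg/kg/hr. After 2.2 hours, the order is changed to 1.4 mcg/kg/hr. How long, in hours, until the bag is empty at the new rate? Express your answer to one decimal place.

3.6 hours

Initial rate:
Dose = 1 mcg/kg/hr × 83.9 kg = 83.9 mcg/hr
Concentration = 603 mcg ÷ 177 mL = 3.40678 mcg/mL
Rate = 83.9 mcg/hr ÷ 3.40678 mcg/mL = 24.62736 mL/hr
Volume infused so far = 24.62736 mL/hr × 2.2 hr = 54.1802 mL
Volume remaining = 177 − 54.1802 = 122.8198 mL
New rate:
Dose = 1.4 mcg/kg/hr × 83.9 kg = 117.46 mcg/hr
Rate = 117.46 mcg/hr ÷ 3.40678 mcg/mL = 34.47831 mL/hr
Time remaining = 122.8198 mL ÷ 34.47831 mL/hr = 3.562234 hr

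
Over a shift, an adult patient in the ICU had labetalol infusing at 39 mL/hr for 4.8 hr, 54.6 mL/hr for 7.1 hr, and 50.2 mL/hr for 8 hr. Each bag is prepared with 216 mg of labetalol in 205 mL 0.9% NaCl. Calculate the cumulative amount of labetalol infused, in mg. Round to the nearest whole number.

1029 mg

Concentration = 216 mg ÷ 205 mL = 1.053659 mg/mL
Stage 1: 39 mL/hr × 4.8 hr = 187.2 mL → 187.2 mL × 1.053659 mg/mL = 197.2449 mg
Stage 2: 54.6 mL/hr × 7.1 hr = 387.66 mL → 387.66 mL × 1.053659 mg/mL = 408.4613 mg
Stage 3: 50.2 mL/hr × 8 hr = 401.6 mL → 401.6 mL × 1.053659 mg/mL = 423.1493 mg
Total = 197.2449 + 408.4613 + 423.1493 = 1028.855 mg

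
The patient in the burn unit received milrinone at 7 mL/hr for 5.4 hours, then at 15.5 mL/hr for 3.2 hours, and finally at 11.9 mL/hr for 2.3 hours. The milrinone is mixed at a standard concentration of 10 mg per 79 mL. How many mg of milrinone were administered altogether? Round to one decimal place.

14.5 mg

Concentration = 10 mg ÷ 79 mL = 0.1265823 mg/mL
Stage 1: 7 mL/hr × 5.4 hr = 37.8 mL → 37.8 mL × 0.1265823 mg/mL = 4.78481 mg
Stage 2: 15.5 mL/hr × 3.2 hr = 49.6 mL → 49.6 mL × 0.1265823 mg/mL = 6.278481 mg
Stage 3: 11.9 mL/hr × 2.3 hr = 27.37 mL → 27.37 mL × 0.1265823 mg/mL = 3.464557 mg
Total = 4.78481 + 6.278481 + 3.464557 = 14.52785 mg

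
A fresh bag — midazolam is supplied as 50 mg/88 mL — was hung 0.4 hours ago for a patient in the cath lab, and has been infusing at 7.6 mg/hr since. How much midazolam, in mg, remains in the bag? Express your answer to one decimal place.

Concentration = 50 mg ÷ 88 mL = 0.5681818 mg/mL
Rate = 7.6 mg/hr ÷ 0.5681818 mg/mL = 13.376 mL/hr
Volume infused = 13.376 mL/hr × 0.4 hr = 5.3504 mL
Volume remaining = 88 − 5.3504 = 82.6496 mL
Drug remaining = 82.6496 mL × 0.5681818 mg/mL = 46.96 mg

47.0 mg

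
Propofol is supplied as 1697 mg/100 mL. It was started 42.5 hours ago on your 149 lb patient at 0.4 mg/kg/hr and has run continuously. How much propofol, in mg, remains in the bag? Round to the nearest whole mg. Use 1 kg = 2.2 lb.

546 mg

Weight = 149 lb ÷ 2.2 lb/kg = 67.72727 kg
Dose = 0.4 mg/kg/hr × 67.72727 kg = 27.09091 mg/hr
Concentration = 1697 mg ÷ 100 mL = 16.97 mg/mL
Rate = 27.09091 mg/hr ÷ 16.97 mg/mL = 1.5964 mL/hr
Volume infused = 1.5964 mL/hr × 42.5 hr = 67.847 mL
Volume remaining = 100 − 67.847 = 32.153 mL
Drug remaining = 32.153 mL × 16.97 mg/mL = 545.6364 mg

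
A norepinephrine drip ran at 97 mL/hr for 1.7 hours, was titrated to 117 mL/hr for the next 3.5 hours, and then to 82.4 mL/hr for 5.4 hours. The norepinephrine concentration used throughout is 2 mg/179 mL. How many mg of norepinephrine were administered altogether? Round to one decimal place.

Concentration = 2 mg ÷ 179 mL = 0.01117318 mg/mL
Stage 1: 97 mL/hr × 1.7 hr = 164.9 mL → 164.9 mL × 0.01117318 mg/mL = 1.842458 mg
Stage 2: 117 mL/hr × 3.5 hr = 409.5 mL → 409.5 mL × 0.01117318 mg/mL = 4.575419 mg
Stage 3: 82.4 mL/hr × 5.4 hr = 444.96 mL → 444.96 mL × 0.01117318 mg/mL = 4.97162 mg
Total = 1.842458 + 4.575419 + 4.97162 = 11.3895 mg

11.4 mg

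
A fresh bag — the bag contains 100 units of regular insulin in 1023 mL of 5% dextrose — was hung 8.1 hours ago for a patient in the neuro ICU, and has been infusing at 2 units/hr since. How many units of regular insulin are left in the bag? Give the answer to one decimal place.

83.8 units

Concentration = 100 units ÷ 1023 mL = 0.09775171 units/mL
Rate = 2 units/hr ÷ 0.09775171 units/mL = 20.46 mL/hr
Volume infused = 20.46 mL/hr × 8.1 hr = 165.726 mL
Volume remaining = 1023 − 165.726 = 857.274 mL
Drug remaining = 857.274 mL × 0.09775171 units/mL = 83.8 units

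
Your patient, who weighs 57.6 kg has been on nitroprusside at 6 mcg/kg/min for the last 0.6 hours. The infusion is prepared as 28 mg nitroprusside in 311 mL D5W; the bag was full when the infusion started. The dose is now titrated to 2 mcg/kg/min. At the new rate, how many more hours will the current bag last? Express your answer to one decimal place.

2.3 hours

Initial rate:
Dose = 6 mcg/kg/min × 57.6 kg = 345.6 mcg/min
345.6 mcg/min × 60 min/hr = 20736 mcg/hr
Concentration = 28 mg ÷ 311 mL = 0.09003215 mg/mL = 90.03215 mcg/mL
Rate = 20736 mcg/hr ÷ 90.03215 mcg/mL = 230.3177 mL/hr
Volume infused so far = 230.3177 mL/hr × 0.6 hr = 138.1906 mL
Volume remaining = 311 − 138.1906 = 172.8094 mL
New rate:
Dose = 2 mcg/kg/min × 57.6 kg = 115.2 mcg/min
115.2 mcg/min × 60 min/hr = 6912 mcg/hr
Rate = 6912 mcg/hr ÷ 90.03215 mcg/mL = 76.77257 mL/hr
Time remaining = 172.8094 mL ÷ 76.77257 mL/hr = 2.250926 hr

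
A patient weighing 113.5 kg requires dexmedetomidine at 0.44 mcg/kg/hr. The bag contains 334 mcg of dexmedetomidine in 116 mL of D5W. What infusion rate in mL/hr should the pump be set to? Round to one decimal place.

17.3 mL/hr

Dose = 0.44 mcg/kg/hr × 113.5 kg = 49.94 mcg/hr
Concentration = 334 mcg ÷ 116 mL = 2.87931 mcg/mL
Rate = 49.94 mcg/hr ÷ 2.87931 mcg/mL = 17.34443 mL/hr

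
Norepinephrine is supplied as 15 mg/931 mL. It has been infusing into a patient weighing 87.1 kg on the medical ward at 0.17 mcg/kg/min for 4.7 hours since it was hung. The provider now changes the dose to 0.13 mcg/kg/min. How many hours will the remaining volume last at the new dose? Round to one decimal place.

Initial rate:
Dose = 0.17 mcg/kg/min × 87.1 kg = 14.807 mcg/min
14.807 mcg/min × 60 min/hr = 888.42 mcg/hr
Concentration = 15 mg ÷ 931 mL = 0.01611171 mg/mL = 16.11171 mcg/mL
Rate = 888.42 mcg/hr ÷ 16.11171 mcg/mL = 55.14127 mL/hr
Volume infused so far = 55.14127 mL/hr × 4.7 hr = 259.164 mL
Volume remaining = 931 − 259.164 = 671.836 mL
New rate:
Dose = 0.13 mcg/kg/min × 87.1 kg = 11.323 mcg/min
11.323 mcg/min × 60 min/hr = 679.38 mcg/hr
Rate = 679.38 mcg/hr ÷ 16.11171 mcg/mL = 42.16685 mL/hr
Time remaining = 671.836 mL ÷ 42.16685 mL/hr = 15.9328 hr

15.9 hours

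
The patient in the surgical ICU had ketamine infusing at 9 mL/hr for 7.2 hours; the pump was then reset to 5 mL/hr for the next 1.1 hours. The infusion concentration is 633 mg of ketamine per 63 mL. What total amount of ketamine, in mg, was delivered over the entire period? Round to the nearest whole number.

Concentration = 633 mg ÷ 63 mL = 10.04762 mg/mL
Stage 1: 9 mL/hr × 7.2 hr = 64.8 mL → 64.8 mL × 10.04762 mg/mL = 651.0857 mg
Stage 2: 5 mL/hr × 1.1 hr = 5.5 mL → 5.5 mL × 10.04762 mg/mL = 55.2619 mg
Total = 651.0857 + 55.2619 = 706.3476 mg

706 mg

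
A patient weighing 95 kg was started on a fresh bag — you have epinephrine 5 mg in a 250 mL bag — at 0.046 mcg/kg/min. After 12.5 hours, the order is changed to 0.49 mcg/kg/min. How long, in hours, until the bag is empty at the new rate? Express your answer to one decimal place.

Initial rate:
Dose = 0.046 mcg/kg/min × 95 kg = 4.37 mcg/min
4.37 mcg/min × 60 min/hr = 262.2 mcg/hr
Concentration = 5 mg ÷ 250 mL = 0.02 mg/mL = 20 mcg/mL
Rate = 262.2 mcg/hr ÷ 20 mcg/mL = 13.11 mL/hr
Volume infused so far = 13.11 mL/hr × 12.5 hr = 163.875 mL
Volume remaining = 250 − 163.875 = 86.125 mL
New rate:
Dose = 0.49 mcg/kg/min × 95 kg = 46.55 mcg/min
46.55 mcg/min × 60 min/hr = 2793 mcg/hr
Rate = 2793 mcg/hr ÷ 20 mcg/mL = 139.65 mL/hr
Time remaining = 86.125 mL ÷ 139.65 mL/hr = 0.6167204 hr

0.6 hours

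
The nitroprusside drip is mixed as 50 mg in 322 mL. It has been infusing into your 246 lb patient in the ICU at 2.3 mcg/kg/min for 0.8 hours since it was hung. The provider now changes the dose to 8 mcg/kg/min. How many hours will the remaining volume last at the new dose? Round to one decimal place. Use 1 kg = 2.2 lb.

Initial rate:
Weight = 246 lb ÷ 2.2 lb/kg = 111.8182 kg
Dose = 2.3 mcg/kg/min × 111.8182 kg = 257.1818 mcg/min
257.1818 mcg/min × 60 min/hr = 15430.91 mcg/hr
Concentration = 50 mg ÷ 322 mL = 0.1552795 mg/mL = 155.2795 mcg/mL
Rate = 15430.91 mcg/hr ÷ 155.2795 mcg/mL = 99.37505 mL/hr
Volume infused so far = 99.37505 mL/hr × 0.8 hr = 79.50004 mL
Volume remaining = 322 − 79.50004 = 242.5 mL
New rate:
Dose = 8 mcg/kg/min × 111.8182 kg = 894.5455 mcg/min
894.5455 mcg/min × 60 min/hr = 53672.73 mcg/hr
Rate = 53672.73 mcg/hr ÷ 155.2795 mcg/mL = 345.6524 mL/hr
Time remaining = 242.5 mL ÷ 345.6524 mL/hr = 0.7015718 hr

0.7 hours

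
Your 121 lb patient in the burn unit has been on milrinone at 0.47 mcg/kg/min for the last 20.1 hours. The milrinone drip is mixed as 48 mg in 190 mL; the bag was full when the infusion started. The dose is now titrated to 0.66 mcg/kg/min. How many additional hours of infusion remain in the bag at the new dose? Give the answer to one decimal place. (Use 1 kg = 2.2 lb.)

Initial rate:
Weight = 121 lb ÷ 2.2 lb/kg = 55 kg
Dose = 0.47 mcg/kg/min × 55 kg = 25.85 mcg/min
25.85 mcg/min × 60 min/hr = 1551 mcg/hr
Concentration = 48 mg ÷ 190 mL = 0.2526316 mg/mL = 252.6316 mcg/mL
Rate = 1551 mcg/hr ÷ 252.6316 mcg/mL = 6.139375 mL/hr
Volume infused so far = 6.139375 mL/hr × 20.1 hr = 123.4014 mL
Volume remaining = 190 − 123.4014 = 66.59856 mL
New rate:
Dose = 0.66 mcg/kg/min × 55 kg = 36.3 mcg/min
36.3 mcg/min × 60 min/hr = 2178 mcg/hr
Rate = 2178 mcg/hr ÷ 252.6316 mcg/mL = 8.62125 mL/hr
Time remaining = 66.59856 mL ÷ 8.62125 mL/hr = 7.724931 hr

7.7 hours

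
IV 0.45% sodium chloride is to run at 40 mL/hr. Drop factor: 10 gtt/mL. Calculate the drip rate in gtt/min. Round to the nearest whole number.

7 gtt/min

40 mL/hr ÷ 60 min/hr = 0.6666667 mL/min
0.6666667 mL/min × 10 gtt/mL = 6.666667 gtt/min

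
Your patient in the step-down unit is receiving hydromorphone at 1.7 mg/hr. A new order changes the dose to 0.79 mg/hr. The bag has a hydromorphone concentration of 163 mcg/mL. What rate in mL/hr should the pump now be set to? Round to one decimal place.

4.8 mL/hr

Concentration = 163 mcg/mL = 0.163 mg/mL
Rate = 0.79 mg/hr ÷ 0.163 mg/mL = 4.846626 mL/hr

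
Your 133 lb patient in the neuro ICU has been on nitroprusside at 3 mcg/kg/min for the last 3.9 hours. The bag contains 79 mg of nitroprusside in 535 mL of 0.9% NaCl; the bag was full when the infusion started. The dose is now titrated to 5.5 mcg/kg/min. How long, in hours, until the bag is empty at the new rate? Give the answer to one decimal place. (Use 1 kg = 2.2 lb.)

Initial rate:
Weight = 133 lb ÷ 2.2 lb/kg = 60.45455 kg
Dose = 3 mcg/kg/min × 60.45455 kg = 181.3636 mcg/min
181.3636 mcg/min × 60 min/hr = 10881.82 mcg/hr
Concentration = 79 mg ÷ 535 mL = 0.1476636 mg/mL = 147.6636 mcg/mL
Rate = 10881.82 mcg/hr ÷ 147.6636 mcg/mL = 73.69333 mL/hr
Volume infused so far = 73.69333 mL/hr × 3.9 hr = 287.404 mL
Volume remaining = 535 − 287.404 = 247.596 mL
New rate:
Dose = 5.5 mcg/kg/min × 60.45455 kg = 332.5 mcg/min
332.5 mcg/min × 60 min/hr = 19950 mcg/hr
Rate = 19950 mcg/hr ÷ 147.6636 mcg/mL = 135.1044 mL/hr
Time remaining = 247.596 mL ÷ 135.1044 mL/hr = 1.832627 hr

1.8 hours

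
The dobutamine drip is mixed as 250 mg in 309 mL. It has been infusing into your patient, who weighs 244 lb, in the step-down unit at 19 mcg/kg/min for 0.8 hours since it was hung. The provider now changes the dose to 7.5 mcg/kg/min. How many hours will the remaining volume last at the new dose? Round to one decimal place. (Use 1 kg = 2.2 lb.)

3.0 hours

Initial rate:
Weight = 244 lb ÷ 2.2 lb/kg = 110.9091 kg
Dose = 19 mcg/kg/min × 110.9091 kg = 2107.273 mcg/min
2107.273 mcg/min × 60 min/hr = 126436.4 mcg/hr
Concentration = 250 mg ÷ 309 mL = 0.8090615 mg/mL = 809.0615 mcg/mL
Rate = 126436.4 mcg/hr ÷ 809.0615 mcg/mL = 156.2753 mL/hr
Volume infused so far = 156.2753 mL/hr × 0.8 hr = 125.0203 mL
Volume remaining = 309 − 125.0203 = 183.9797 mL
New rate:
Dose = 7.5 mcg/kg/min × 110.9091 kg = 831.8182 mcg/min
831.8182 mcg/min × 60 min/hr = 49909.09 mcg/hr
Rate = 49909.09 mcg/hr ÷ 809.0615 mcg/mL = 61.68764 mL/hr
Time remaining = 183.9797 mL ÷ 61.68764 mL/hr = 2.982441 hr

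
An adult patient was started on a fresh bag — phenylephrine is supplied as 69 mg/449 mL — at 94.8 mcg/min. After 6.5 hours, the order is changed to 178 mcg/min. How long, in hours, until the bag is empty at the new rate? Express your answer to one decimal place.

3.0 hours

Initial rate:
94.8 mcg/min × 60 min/hr = 5688 mcg/hr
Concentration = 69 mg ÷ 449 mL = 0.1536748 mg/mL = 153.6748 mcg/mL
Rate = 5688 mcg/hr ÷ 153.6748 mcg/mL = 37.01322 mL/hr
Volume infused so far = 37.01322 mL/hr × 6.5 hr = 240.5859 mL
Volume remaining = 449 − 240.5859 = 208.4141 mL
New rate:
178 mcg/min × 60 min/hr = 10680 mcg/hr
Rate = 10680 mcg/hr ÷ 153.6748 mcg/mL = 69.49739 mL/hr
Time remaining = 208.4141 mL ÷ 69.49739 mL/hr = 2.998876 hr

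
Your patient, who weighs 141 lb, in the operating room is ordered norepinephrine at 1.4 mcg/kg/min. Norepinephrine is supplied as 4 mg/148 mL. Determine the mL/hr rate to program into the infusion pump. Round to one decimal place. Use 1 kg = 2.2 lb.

199.2 mL/hr

Weight = 141 lb ÷ 2.2 lb/kg = 64.09091 kg
Dose = 1.4 mcg/kg/min × 64.09091 kg = 89.72727 mcg/min
89.72727 mcg/min × 60 min/hr = 5383.636 mcg/hr
Concentration = 4 mg ÷ 148 mL = 0.02702703 mg/mL = 27.02703 mcg/mL
Rate = 5383.636 mcg/hr ÷ 27.02703 mcg/mL = 199.1945 mL/hr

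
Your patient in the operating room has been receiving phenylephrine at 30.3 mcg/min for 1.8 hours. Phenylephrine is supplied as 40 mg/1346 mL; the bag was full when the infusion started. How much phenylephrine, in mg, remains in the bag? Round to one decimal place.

36.7 mg

30.3 mcg/min × 60 min/hr = 1818 mcg/hr
Concentration = 40 mg ÷ 1346 mL = 0.02971768 mg/mL = 29.71768 mcg/mL
Rate = 1818 mcg/hr ÷ 29.71768 mcg/mL = 61.1757 mL/hr
Volume infused = 61.1757 mL/hr × 1.8 hr = 110.1163 mL
Volume remaining = 1346 − 110.1163 = 1235.884 mL
Drug remaining = 1235.884 mL × 29.71768 mcg/mL = 36727.6 mcg = 36.7276 mg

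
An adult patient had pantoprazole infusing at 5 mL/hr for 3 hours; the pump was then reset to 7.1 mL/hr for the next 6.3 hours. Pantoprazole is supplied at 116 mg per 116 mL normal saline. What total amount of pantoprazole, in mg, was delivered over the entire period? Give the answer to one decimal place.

Concentration = 116 mg ÷ 116 mL = 1 mg/mL
Stage 1: 5 mL/hr × 3 hr = 15 mL → 15 mL × 1 mg/mL = 15 mg
Stage 2: 7.1 mL/hr × 6.3 hr = 44.73 mL → 44.73 mL × 1 mg/mL = 44.73 mg
Total = 15 + 44.73 = 59.73 mg

59.7 mg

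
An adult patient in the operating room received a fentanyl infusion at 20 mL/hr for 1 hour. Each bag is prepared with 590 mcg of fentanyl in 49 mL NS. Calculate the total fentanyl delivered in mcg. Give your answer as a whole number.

241 mcg

Concentration = 590 mcg ÷ 49 mL = 12.04082 mcg/mL
Drug rate = 20 mL/hr × 12.04082 mcg/mL = 240.8163 mcg/hr
Total = 240.8163 mcg/hr × 1 hr = 240.8163 mcg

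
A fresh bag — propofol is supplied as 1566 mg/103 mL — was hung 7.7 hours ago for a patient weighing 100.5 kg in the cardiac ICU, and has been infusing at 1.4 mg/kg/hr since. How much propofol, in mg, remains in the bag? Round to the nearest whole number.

Dose = 1.4 mg/kg/hr × 100.5 kg = 140.7 mg/hr
Concentration = 1566 mg ÷ 103 mL = 15.20388 mg/mL
Rate = 140.7 mg/hr ÷ 15.20388 mg/mL = 9.254215 mL/hr
Volume infused = 9.254215 mL/hr × 7.7 hr = 71.25745 mL
Volume remaining = 103 − 71.25745 = 31.74255 mL
Drug remaining = 31.74255 mL × 15.20388 mg/mL = 482.61 mg

483 mg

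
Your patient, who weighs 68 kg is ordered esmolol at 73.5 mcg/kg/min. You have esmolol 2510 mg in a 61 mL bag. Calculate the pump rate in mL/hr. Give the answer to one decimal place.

Dose = 73.5 mcg/kg/min × 68 kg = 4998 mcg/min
4998 mcg/min × 60 min/hr = 299880 mcg/hr
Concentration = 2510 mg ÷ 61 mL = 41.14754 mg/mL = 41147.54 mcg/mL
Rate = 299880 mcg/hr ÷ 41147.54 mcg/mL = 7.28792 mL/hr

7.3 mL/hr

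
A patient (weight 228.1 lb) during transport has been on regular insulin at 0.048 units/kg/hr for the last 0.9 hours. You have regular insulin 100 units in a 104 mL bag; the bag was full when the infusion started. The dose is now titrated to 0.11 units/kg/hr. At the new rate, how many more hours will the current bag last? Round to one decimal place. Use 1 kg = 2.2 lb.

8.4 hours

Initial rate:
Weight = 228.1 lb ÷ 2.2 lb/kg = 103.6818 kg
Dose = 0.048 units/kg/hr × 103.6818 kg = 4.976727 units/hr
Concentration = 100 units ÷ 104 mL = 0.9615385 units/mL
Rate = 4.976727 units/hr ÷ 0.9615385 units/mL = 5.175796 mL/hr
Volume infused so far = 5.175796 mL/hr × 0.9 hr = 4.658217 mL
Volume remaining = 104 − 4.658217 = 99.34178 mL
New rate:
Dose = 0.11 units/kg/hr × 103.6818 kg = 11.405 units/hr
Rate = 11.405 units/hr ÷ 0.9615385 units/mL = 11.8612 mL/hr
Time remaining = 99.34178 mL ÷ 11.8612 mL/hr = 8.375357 hr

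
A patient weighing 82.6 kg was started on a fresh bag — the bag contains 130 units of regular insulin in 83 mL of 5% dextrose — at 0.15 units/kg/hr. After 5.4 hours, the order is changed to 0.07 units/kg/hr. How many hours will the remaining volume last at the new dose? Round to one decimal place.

10.9 hours

Initial rate:
Dose = 0.15 units/kg/hr × 82.6 kg = 12.39 units/hr
Concentration = 130 units ÷ 83 mL = 1.566265 units/mL
Rate = 12.39 units/hr ÷ 1.566265 units/mL = 7.910538 mL/hr
Volume infused so far = 7.910538 mL/hr × 5.4 hr = 42.71691 mL
Volume remaining = 83 − 42.71691 = 40.28309 mL
New rate:
Dose = 0.07 units/kg/hr × 82.6 kg = 5.782 units/hr
Rate = 5.782 units/hr ÷ 1.566265 units/mL = 3.691585 mL/hr
Time remaining = 40.28309 mL ÷ 3.691585 mL/hr = 10.91214 hr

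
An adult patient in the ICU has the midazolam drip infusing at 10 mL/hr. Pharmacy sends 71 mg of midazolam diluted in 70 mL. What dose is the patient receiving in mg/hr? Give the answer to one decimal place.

10.1 mg/hr

Concentration = 71 mg ÷ 70 mL = 1.014286 mg/mL
Drug rate = 10 mL/hr × 1.014286 mg/mL = 10.14286 mg/hr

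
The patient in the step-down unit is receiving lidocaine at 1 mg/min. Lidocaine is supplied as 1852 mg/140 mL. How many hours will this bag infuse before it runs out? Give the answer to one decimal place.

1 mg/min × 60 min/hr = 60 mg/hr
Concentration = 1852 mg ÷ 140 mL = 13.22857 mg/mL
Rate = 60 mg/hr ÷ 13.22857 mg/mL = 4.535637 mL/hr
Duration = 140 mL ÷ 4.535637 mL/hr = 30.86667 hr

30.9 hours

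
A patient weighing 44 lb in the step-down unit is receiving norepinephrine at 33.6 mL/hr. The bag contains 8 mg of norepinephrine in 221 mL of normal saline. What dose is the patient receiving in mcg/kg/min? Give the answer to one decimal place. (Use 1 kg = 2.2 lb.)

1.0 mcg/kg/min

Weight = 44 lb ÷ 2.2 lb/kg = 20 kg
Concentration = 8 mg ÷ 221 mL = 0.0361991 mg/mL = 36.1991 mcg/mL
Drug rate = 33.6 mL/hr × 36.1991 mcg/mL = 1216.29 mcg/hr
1216.29 mcg/hr ÷ 60 min/hr = 20.27149 mcg/min
20.27149 mcg/min ÷ 20 kg = 1.013575 mcg/kg/min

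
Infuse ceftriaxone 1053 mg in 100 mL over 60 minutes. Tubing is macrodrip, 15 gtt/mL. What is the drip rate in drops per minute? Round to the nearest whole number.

25 gtt/min

100 mL ÷ (60 min) = 1.666667 mL/min
1.666667 mL/min × 15 gtt/mL = 25 gtt/min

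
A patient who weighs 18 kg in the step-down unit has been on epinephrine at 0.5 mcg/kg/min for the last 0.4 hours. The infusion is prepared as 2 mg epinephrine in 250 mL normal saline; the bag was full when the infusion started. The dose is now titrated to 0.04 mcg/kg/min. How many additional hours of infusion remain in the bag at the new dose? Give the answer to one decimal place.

41.3 hours

Initial rate:
Dose = 0.5 mcg/kg/min × 18 kg = 9 mcg/min
9 mcg/min × 60 min/hr = 540 mcg/hr
Concentration = 2 mg ÷ 250 mL = 0.008 mg/mL = 8 mcg/mL
Rate = 540 mcg/hr ÷ 8 mcg/mL = 67.5 mL/hr
Volume infused so far = 67.5 mL/hr × 0.4 hr = 27 mL
Volume remaining = 250 − 27 = 223 mL
New rate:
Dose = 0.04 mcg/kg/min × 18 kg = 0.72 mcg/min
0.72 mcg/min × 60 min/hr = 43.2 mcg/hr
Rate = 43.2 mcg/hr ÷ 8 mcg/mL = 5.4 mL/hr
Time remaining = 223 mL ÷ 5.4 mL/hr = 41.2963 hr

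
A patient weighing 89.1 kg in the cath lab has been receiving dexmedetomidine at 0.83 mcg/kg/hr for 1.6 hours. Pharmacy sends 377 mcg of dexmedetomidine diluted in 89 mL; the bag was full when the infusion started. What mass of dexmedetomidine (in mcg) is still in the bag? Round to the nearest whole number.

259 mcg

Dose = 0.83 mcg/kg/hr × 89.1 kg = 73.953 mcg/hr
Concentration = 377 mcg ÷ 89 mL = 4.235955 mcg/mL
Rate = 73.953 mcg/hr ÷ 4.235955 mcg/mL = 17.4584 mL/hr
Volume infused = 17.4584 mL/hr × 1.6 hr = 27.93344 mL
Volume remaining = 89 − 27.93344 = 61.06656 mL
Drug remaining = 61.06656 mL × 4.235955 mcg/mL = 258.6752 mcg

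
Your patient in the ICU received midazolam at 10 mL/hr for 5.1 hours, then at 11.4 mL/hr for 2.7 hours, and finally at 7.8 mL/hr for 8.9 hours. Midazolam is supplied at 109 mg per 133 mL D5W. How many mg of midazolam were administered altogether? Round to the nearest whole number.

124 mg

Concentration = 109 mg ÷ 133 mL = 0.8195489 mg/mL
Stage 1: 10 mL/hr × 5.1 hr = 51 mL → 51 mL × 0.8195489 mg/mL = 41.79699 mg
Stage 2: 11.4 mL/hr × 2.7 hr = 30.78 mL → 30.78 mL × 0.8195489 mg/mL = 25.22571 mg
Stage 3: 7.8 mL/hr × 8.9 hr = 69.42 mL → 69.42 mL × 0.8195489 mg/mL = 56.89308 mg
Total = 41.79699 + 25.22571 + 56.89308 = 123.9158 mg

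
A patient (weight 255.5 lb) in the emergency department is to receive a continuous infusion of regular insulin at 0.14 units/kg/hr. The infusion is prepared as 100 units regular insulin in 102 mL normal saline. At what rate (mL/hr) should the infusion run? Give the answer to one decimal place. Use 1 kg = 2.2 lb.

16.6 mL/hr

Weight = 255.5 lb ÷ 2.2 lb/kg = 116.1364 kg
Dose = 0.14 units/kg/hr × 116.1364 kg = 16.25909 units/hr
Concentration = 100 units ÷ 102 mL = 0.9803922 units/mL
Rate = 16.25909 units/hr ÷ 0.9803922 units/mL = 16.58427 mL/hr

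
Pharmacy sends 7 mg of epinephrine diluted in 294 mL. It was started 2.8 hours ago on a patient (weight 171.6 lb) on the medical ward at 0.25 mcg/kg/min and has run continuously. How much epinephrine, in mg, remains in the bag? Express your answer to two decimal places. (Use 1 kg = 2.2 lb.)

Weight = 171.6 lb ÷ 2.2 lb/kg = 78 kg
Dose = 0.25 mcg/kg/min × 78 kg = 19.5 mcg/min
19.5 mcg/min × 60 min/hr = 1170 mcg/hr
Concentration = 7 mg ÷ 294 mL = 0.02380952 mg/mL = 23.80952 mcg/mL
Rate = 1170 mcg/hr ÷ 23.80952 mcg/mL = 49.14 mL/hr
Volume infused = 49.14 mL/hr × 2.8 hr = 137.592 mL
Volume remaining = 294 − 137.592 = 156.408 mL
Drug remaining = 156.408 mL × 23.80952 mcg/mL = 3724 mcg = 3.724 mg

3.72 mg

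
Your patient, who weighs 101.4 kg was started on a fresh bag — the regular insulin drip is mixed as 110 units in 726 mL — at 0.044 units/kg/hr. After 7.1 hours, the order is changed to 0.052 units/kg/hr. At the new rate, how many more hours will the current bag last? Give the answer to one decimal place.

14.9 hours

Initial rate:
Dose = 0.044 units/kg/hr × 101.4 kg = 4.4616 units/hr
Concentration = 110 units ÷ 726 mL = 0.1515152 units/mL
Rate = 4.4616 units/hr ÷ 0.1515152 units/mL = 29.44656 mL/hr
Volume infused so far = 29.44656 mL/hr × 7.1 hr = 209.0706 mL
Volume remaining = 726 − 209.0706 = 516.9294 mL
New rate:
Dose = 0.052 units/kg/hr × 101.4 kg = 5.2728 units/hr
Rate = 5.2728 units/hr ÷ 0.1515152 units/mL = 34.80048 mL/hr
Time remaining = 516.9294 mL ÷ 34.80048 mL/hr = 14.85409 hr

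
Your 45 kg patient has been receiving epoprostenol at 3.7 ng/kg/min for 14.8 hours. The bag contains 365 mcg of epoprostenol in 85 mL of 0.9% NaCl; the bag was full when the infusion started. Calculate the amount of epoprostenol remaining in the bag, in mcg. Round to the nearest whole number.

217 mcg

Dose = 3.7 ng/kg/min × 45 kg = 166.5 ng/min
166.5 ng/min × 60 min/hr = 9990 ng/hr
Concentration = 365 mcg ÷ 85 mL = 4.294118 mcg/mL = 4294.118 ng/mL
Rate = 9990 ng/hr ÷ 4294.118 ng/mL = 2.326438 mL/hr
Volume infused = 2.326438 mL/hr × 14.8 hr = 34.43129 mL
Volume remaining = 85 − 34.43129 = 50.56871 mL
Drug remaining = 50.56871 mL × 4294.118 ng/mL = 217148 ng = 217.148 mcg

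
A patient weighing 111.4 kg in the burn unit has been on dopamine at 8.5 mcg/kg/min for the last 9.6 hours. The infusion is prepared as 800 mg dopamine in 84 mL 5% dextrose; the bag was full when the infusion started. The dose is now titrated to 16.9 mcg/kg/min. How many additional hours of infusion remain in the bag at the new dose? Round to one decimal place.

Initial rate:
Dose = 8.5 mcg/kg/min × 111.4 kg = 946.9 mcg/min
946.9 mcg/min × 60 min/hr = 56814 mcg/hr
Concentration = 800 mg ÷ 84 mL = 9.52381 mg/mL = 9523.81 mcg/mL
Rate = 56814 mcg/hr ÷ 9523.81 mcg/mL = 5.96547 mL/hr
Volume infused so far = 5.96547 mL/hr × 9.6 hr = 57.26851 mL
Volume remaining = 84 − 57.26851 = 26.73149 mL
New rate:
Dose = 16.9 mcg/kg/min × 111.4 kg = 1882.66 mcg/min
1882.66 mcg/min × 60 min/hr = 112959.6 mcg/hr
Rate = 112959.6 mcg/hr ÷ 9523.81 mcg/mL = 11.86076 mL/hr
Time remaining = 26.73149 mL ÷ 11.86076 mL/hr = 2.253776 hr

2.3 hours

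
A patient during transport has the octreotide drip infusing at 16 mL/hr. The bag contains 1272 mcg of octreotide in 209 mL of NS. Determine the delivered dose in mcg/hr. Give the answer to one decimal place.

Concentration = 1272 mcg ÷ 209 mL = 6.086124 mcg/mL
Drug rate = 16 mL/hr × 6.086124 mcg/mL = 97.37799 mcg/hr

97.4 mcg/hr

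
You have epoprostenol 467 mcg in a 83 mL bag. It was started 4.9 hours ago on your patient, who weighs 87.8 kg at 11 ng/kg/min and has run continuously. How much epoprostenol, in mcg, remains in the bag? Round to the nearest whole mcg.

183 mcg

Dose = 11 ng/kg/min × 87.8 kg = 965.8 ng/min
965.8 ng/min × 60 min/hr = 57948 ng/hr
Concentration = 467 mcg ÷ 83 mL = 5.626506 mcg/mL = 5626.506 ng/mL
Rate = 57948 ng/hr ÷ 5626.506 ng/mL = 10.29911 mL/hr
Volume infused = 10.29911 mL/hr × 4.9 hr = 50.46564 mL
Volume remaining = 83 − 50.46564 = 32.53436 mL
Drug remaining = 32.53436 mL × 5626.506 ng/mL = 183054.8 ng = 183.0548 mcg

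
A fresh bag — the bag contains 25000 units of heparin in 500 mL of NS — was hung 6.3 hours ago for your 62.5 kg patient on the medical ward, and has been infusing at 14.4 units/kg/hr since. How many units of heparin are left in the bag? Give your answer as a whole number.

19330 units

Dose = 14.4 units/kg/hr × 62.5 kg = 900 units/hr
Concentration = 25000 units ÷ 500 mL = 50 units/mL
Rate = 900 units/hr ÷ 50 units/mL = 18 mL/hr
Volume infused = 18 mL/hr × 6.3 hr = 113.4 mL
Volume remaining = 500 − 113.4 = 386.6 mL
Drug remaining = 386.6 mL × 50 units/mL = 19330 units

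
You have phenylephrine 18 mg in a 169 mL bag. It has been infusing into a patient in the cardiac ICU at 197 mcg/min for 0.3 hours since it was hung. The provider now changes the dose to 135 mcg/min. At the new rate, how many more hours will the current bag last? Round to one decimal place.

Initial rate:
197 mcg/min × 60 min/hr = 11820 mcg/hr
Concentration = 18 mg ÷ 169 mL = 0.1065089 mg/mL = 106.5089 mcg/mL
Rate = 11820 mcg/hr ÷ 106.5089 mcg/mL = 110.9767 mL/hr
Volume infused so far = 110.9767 mL/hr × 0.3 hr = 33.293 mL
Volume remaining = 169 − 33.293 = 135.707 mL
New rate:
135 mcg/min × 60 min/hr = 8100 mcg/hr
Rate = 8100 mcg/hr ÷ 106.5089 mcg/mL = 76.05 mL/hr
Time remaining = 135.707 mL ÷ 76.05 mL/hr = 1.784444 hr

1.8 hours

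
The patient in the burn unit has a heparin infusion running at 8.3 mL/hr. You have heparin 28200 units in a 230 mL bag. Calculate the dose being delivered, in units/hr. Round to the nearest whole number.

Concentration = 28200 units ÷ 230 mL = 122.6087 units/mL
Drug rate = 8.3 mL/hr × 122.6087 units/mL = 1017.652 units/hr

1018 units/hr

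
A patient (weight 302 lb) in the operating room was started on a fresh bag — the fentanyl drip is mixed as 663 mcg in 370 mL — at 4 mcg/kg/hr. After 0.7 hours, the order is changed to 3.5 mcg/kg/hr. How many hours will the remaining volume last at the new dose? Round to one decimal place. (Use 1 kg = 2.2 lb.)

0.6 hours

Initial rate:
Weight = 302 lb ÷ 2.2 lb/kg = 137.2727 kg
Dose = 4 mcg/kg/hr × 137.2727 kg = 549.0909 mcg/hr
Concentration = 663 mcg ÷ 370 mL = 1.791892 mcg/mL
Rate = 549.0909 mcg/hr ÷ 1.791892 mcg/mL = 306.4308 mL/hr
Volume infused so far = 306.4308 mL/hr × 0.7 hr = 214.5016 mL
Volume remaining = 370 − 214.5016 = 155.4984 mL
New rate:
Dose = 3.5 mcg/kg/hr × 137.2727 kg = 480.4545 mcg/hr
Rate = 480.4545 mcg/hr ÷ 1.791892 mcg/mL = 268.127 mL/hr
Time remaining = 155.4984 mL ÷ 268.127 mL/hr = 0.5799432 hr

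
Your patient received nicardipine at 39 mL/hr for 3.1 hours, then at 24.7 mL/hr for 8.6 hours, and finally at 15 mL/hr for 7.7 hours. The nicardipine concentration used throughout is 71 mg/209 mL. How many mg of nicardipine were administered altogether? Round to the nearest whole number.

Concentration = 71 mg ÷ 209 mL = 0.3397129 mg/mL
Stage 1: 39 mL/hr × 3.1 hr = 120.9 mL → 120.9 mL × 0.3397129 mg/mL = 41.07129 mg
Stage 2: 24.7 mL/hr × 8.6 hr = 212.42 mL → 212.42 mL × 0.3397129 mg/mL = 72.16182 mg
Stage 3: 15 mL/hr × 7.7 hr = 115.5 mL → 115.5 mL × 0.3397129 mg/mL = 39.23684 mg
Total = 41.07129 + 72.16182 + 39.23684 = 152.47 mg

152 mg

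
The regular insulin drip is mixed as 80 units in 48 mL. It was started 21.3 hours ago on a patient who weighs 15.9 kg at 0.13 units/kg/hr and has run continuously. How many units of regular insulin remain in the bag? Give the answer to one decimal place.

Dose = 0.13 units/kg/hr × 15.9 kg = 2.067 units/hr
Concentration = 80 units ÷ 48 mL = 1.666667 units/mL
Rate = 2.067 units/hr ÷ 1.666667 units/mL = 1.2402 mL/hr
Volume infused = 1.2402 mL/hr × 21.3 hr = 26.41626 mL
Volume remaining = 48 − 26.41626 = 21.58374 mL
Drug remaining = 21.58374 mL × 1.666667 units/mL = 35.9729 units

36.0 units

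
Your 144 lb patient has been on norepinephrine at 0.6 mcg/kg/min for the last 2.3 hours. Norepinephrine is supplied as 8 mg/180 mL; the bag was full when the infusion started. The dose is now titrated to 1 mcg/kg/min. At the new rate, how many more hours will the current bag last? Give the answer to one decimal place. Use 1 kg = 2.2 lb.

0.7 hours

Initial rate:
Weight = 144 lb ÷ 2.2 lb/kg = 65.45455 kg
Dose = 0.6 mcg/kg/min × 65.45455 kg = 39.27273 mcg/min
39.27273 mcg/min × 60 min/hr = 2356.364 mcg/hr
Concentration = 8 mg ÷ 180 mL = 0.04444444 mg/mL = 44.44444 mcg/mL
Rate = 2356.364 mcg/hr ÷ 44.44444 mcg/mL = 53.01818 mL/hr
Volume infused so far = 53.01818 mL/hr × 2.3 hr = 121.9418 mL
Volume remaining = 180 − 121.9418 = 58.05818 mL
New rate:
Dose = 1 mcg/kg/min × 65.45455 kg = 65.45455 mcg/min
65.45455 mcg/min × 60 min/hr = 3927.273 mcg/hr
Rate = 3927.273 mcg/hr ÷ 44.44444 mcg/mL = 88.36364 mL/hr
Time remaining = 58.05818 mL ÷ 88.36364 mL/hr = 0.657037 hr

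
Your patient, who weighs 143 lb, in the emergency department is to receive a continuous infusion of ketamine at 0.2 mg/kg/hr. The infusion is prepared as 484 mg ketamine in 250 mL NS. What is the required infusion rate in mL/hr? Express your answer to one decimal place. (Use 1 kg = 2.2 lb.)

Weight = 143 lb ÷ 2.2 lb/kg = 65 kg
Dose = 0.2 mg/kg/hr × 65 kg = 13 mg/hr
Concentration = 484 mg ÷ 250 mL = 1.936 mg/mL
Rate = 13 mg/hr ÷ 1.936 mg/mL = 6.714876 mL/hr

6.7 mL/hr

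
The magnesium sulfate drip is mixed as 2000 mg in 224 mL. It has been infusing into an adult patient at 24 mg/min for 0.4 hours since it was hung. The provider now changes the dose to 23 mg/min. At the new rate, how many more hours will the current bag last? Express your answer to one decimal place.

Initial rate:
24 mg/min × 60 min/hr = 1440 mg/hr
Concentration = 2000 mg ÷ 224 mL = 8.928571 mg/mL
Rate = 1440 mg/hr ÷ 8.928571 mg/mL = 161.28 mL/hr
Volume infused so far = 161.28 mL/hr × 0.4 hr = 64.512 mL
Volume remaining = 224 − 64.512 = 159.488 mL
New rate:
23 mg/min × 60 min/hr = 1380 mg/hr
Rate = 1380 mg/hr ÷ 8.928571 mg/mL = 154.56 mL/hr
Time remaining = 159.488 mL ÷ 154.56 mL/hr = 1.031884 hr

1.0 hours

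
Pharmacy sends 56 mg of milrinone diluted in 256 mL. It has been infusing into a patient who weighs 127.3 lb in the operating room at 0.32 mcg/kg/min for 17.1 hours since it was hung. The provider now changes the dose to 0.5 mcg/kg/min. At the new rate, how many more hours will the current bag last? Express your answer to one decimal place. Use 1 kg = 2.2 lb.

21.3 hours

Initial rate:
Weight = 127.3 lb ÷ 2.2 lb/kg = 57.86364 kg
Dose = 0.32 mcg/kg/min × 57.86364 kg = 18.51636 mcg/min
18.51636 mcg/min × 60 min/hr = 1110.982 mcg/hr
Concentration = 56 mg ÷ 256 mL = 0.21875 mg/mL = 218.75 mcg/mL
Rate = 1110.982 mcg/hr ÷ 218.75 mcg/mL = 5.078774 mL/hr
Volume infused so far = 5.078774 mL/hr × 17.1 hr = 86.84704 mL
Volume remaining = 256 − 86.84704 = 169.153 mL
New rate:
Dose = 0.5 mcg/kg/min × 57.86364 kg = 28.93182 mcg/min
28.93182 mcg/min × 60 min/hr = 1735.909 mcg/hr
Rate = 1735.909 mcg/hr ÷ 218.75 mcg/mL = 7.935584 mL/hr
Time remaining = 169.153 mL ÷ 7.935584 mL/hr = 21.31575 hr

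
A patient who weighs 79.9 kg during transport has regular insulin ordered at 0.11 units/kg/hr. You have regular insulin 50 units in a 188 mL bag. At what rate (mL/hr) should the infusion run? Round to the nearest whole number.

Dose = 0.11 units/kg/hr × 79.9 kg = 8.789 units/hr
Concentration = 50 units ÷ 188 mL = 0.2659574 units/mL
Rate = 8.789 units/hr ÷ 0.2659574 units/mL = 33.04664 mL/hr

33 mL/hr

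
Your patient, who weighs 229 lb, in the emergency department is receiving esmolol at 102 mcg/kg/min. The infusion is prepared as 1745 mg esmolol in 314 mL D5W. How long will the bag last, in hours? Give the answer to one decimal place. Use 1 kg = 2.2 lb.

2.7 hours

Weight = 229 lb ÷ 2.2 lb/kg = 104.0909 kg
Dose = 102 mcg/kg/min × 104.0909 kg = 10617.27 mcg/min
10617.27 mcg/min × 60 min/hr = 637036.4 mcg/hr
Concentration = 1745 mg ÷ 314 mL = 5.557325 mg/mL = 5557.325 mcg/mL
Rate = 637036.4 mcg/hr ÷ 5557.325 mcg/mL = 114.63 mL/hr
Duration = 314 mL ÷ 114.63 mL/hr = 2.739247 hr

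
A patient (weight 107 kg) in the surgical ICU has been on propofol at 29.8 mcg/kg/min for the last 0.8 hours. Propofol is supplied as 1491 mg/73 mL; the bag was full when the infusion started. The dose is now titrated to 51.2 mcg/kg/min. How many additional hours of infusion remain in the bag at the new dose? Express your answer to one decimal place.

Initial rate:
Dose = 29.8 mcg/kg/min × 107 kg = 3188.6 mcg/min
3188.6 mcg/min × 60 min/hr = 191316 mcg/hr
Concentration = 1491 mg ÷ 73 mL = 20.42466 mg/mL = 20424.66 mcg/mL
Rate = 191316 mcg/hr ÷ 20424.66 mcg/mL = 9.366913 mL/hr
Volume infused so far = 9.366913 mL/hr × 0.8 hr = 7.493531 mL
Volume remaining = 73 − 7.493531 = 65.50647 mL
New rate:
Dose = 51.2 mcg/kg/min × 107 kg = 5478.4 mcg/min
5478.4 mcg/min × 60 min/hr = 328704 mcg/hr
Rate = 328704 mcg/hr ÷ 20424.66 mcg/mL = 16.09349 mL/hr
Time remaining = 65.50647 mL ÷ 16.09349 mL/hr = 4.070371 hr

4.1 hours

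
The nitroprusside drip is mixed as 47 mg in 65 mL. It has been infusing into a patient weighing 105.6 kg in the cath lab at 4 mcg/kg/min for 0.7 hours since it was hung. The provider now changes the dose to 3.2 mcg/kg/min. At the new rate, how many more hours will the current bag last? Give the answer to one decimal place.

Initial rate:
Dose = 4 mcg/kg/min × 105.6 kg = 422.4 mcg/min
422.4 mcg/min × 60 min/hr = 25344 mcg/hr
Concentration = 47 mg ÷ 65 mL = 0.7230769 mg/mL = 723.0769 mcg/mL
Rate = 25344 mcg/hr ÷ 723.0769 mcg/mL = 35.05021 mL/hr
Volume infused so far = 35.05021 mL/hr × 0.7 hr = 24.53515 mL
Volume remaining = 65 − 24.53515 = 40.46485 mL
New rate:
Dose = 3.2 mcg/kg/min × 105.6 kg = 337.92 mcg/min
337.92 mcg/min × 60 min/hr = 20275.2 mcg/hr
Rate = 20275.2 mcg/hr ÷ 723.0769 mcg/mL = 28.04017 mL/hr
Time remaining = 40.46485 mL ÷ 28.04017 mL/hr = 1.443103 hr

1.4 hours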